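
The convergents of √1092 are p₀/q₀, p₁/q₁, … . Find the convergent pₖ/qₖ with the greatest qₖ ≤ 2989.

48015/1453

√1092 = [33; 22, 66, …] (period length 2).
Convergents:
  p_0/q_0 = 33/1
  p_1/q_1 = 727/22
  p_2/q_2 = 48015/1453
  p_3/q_3 = 1057057/31988
q_2 = 1453 ≤ 2989 < 31988 = q_3, so the answer is 48015/1453.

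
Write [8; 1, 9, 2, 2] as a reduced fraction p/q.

Fold from the inside: start with 2/1.
  2 + 1/2 = 5/2
  9 + 2/5 = 47/5
  1 + 5/47 = 52/47
  8 + 47/52 = 463/52

463/52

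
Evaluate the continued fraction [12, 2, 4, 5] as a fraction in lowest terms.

Using pₖ = aₖpₖ₋₁ + pₖ₋₂ and qₖ = aₖqₖ₋₁ + qₖ₋₂:
  k=0: a=12, p=12, q=1
  k=1: a=2, p=25, q=2
  k=2: a=4, p=112, q=9
  k=3: a=5, p=585, q=47

585/47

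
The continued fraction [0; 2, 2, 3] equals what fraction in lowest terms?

7/17

Using pₖ = aₖpₖ₋₁ + pₖ₋₂ and qₖ = aₖqₖ₋₁ + qₖ₋₂:
  k=0: a=0, p=0, q=1
  k=1: a=2, p=1, q=2
  k=2: a=2, p=2, q=5
  k=3: a=3, p=7, q=17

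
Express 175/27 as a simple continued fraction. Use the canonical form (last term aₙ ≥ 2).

[6; 2, 13]

175 = 6×27 + 13
27 = 2×13 + 1
13 = 13×1 + 0  (stop)
So 175/27 = [6; 2, 13].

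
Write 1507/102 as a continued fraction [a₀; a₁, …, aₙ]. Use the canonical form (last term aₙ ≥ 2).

[14; 1, 3, 2, 3, 3]

1507 = 14*102 + 79
102 = 1*79 + 23
79 = 3*23 + 10
23 = 2*10 + 3
10 = 3*3 + 1
3 = 3*1 + 0  (stop)
So 1507/102 = [14; 1, 3, 2, 3, 3].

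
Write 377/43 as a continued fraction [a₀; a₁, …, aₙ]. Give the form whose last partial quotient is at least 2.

377 = 8×43 + 33
43 = 1×33 + 10
33 = 3×10 + 3
10 = 3×3 + 1
3 = 3×1 + 0  (stop)
So 377/43 = [8; 1, 3, 3, 3].

[8; 1, 3, 3, 3]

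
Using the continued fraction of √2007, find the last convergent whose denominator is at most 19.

√2007 = [44; 1, 3, 1, 88, …] (period length 4).
Convergents:
  p_0/q_0 = 44/1
  p_1/q_1 = 45/1
  p_2/q_2 = 179/4
  p_3/q_3 = 224/5
  p_4/q_4 = 19891/444
q_3 = 5 ≤ 19 < 444 = q_4, so the answer is 224/5.

224/5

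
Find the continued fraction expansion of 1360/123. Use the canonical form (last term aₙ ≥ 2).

1360 = 11×123 + 7
123 = 17×7 + 4
7 = 1×4 + 3
4 = 1×3 + 1
3 = 3×1 + 0  (stop)
So 1360/123 = [11; 17, 1, 1, 3].

[11; 17, 1, 1, 3]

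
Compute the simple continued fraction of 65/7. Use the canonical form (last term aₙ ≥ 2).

[9; 3, 2]

65 = 9*7 + 2
7 = 3*2 + 1
2 = 2*1 + 0  (stop)
So 65/7 = [9; 3, 2].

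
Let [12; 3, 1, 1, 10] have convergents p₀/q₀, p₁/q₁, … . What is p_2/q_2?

Using pₖ = aₖpₖ₋₁ + pₖ₋₂, qₖ = aₖqₖ₋₁ + qₖ₋₂ (with p₋₁=1, p₋₂=0, q₋₁=0, q₋₂=1):
  k=0: a=12, p=12, q=1
  k=1: a=3, p=37, q=3
  k=2: a=1, p=49, q=4

49/4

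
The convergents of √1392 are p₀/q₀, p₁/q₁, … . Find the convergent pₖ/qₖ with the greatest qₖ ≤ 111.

1567/42

√1392 = [37; 3, 4, 3, 74, …] (period length 4).
Convergents:
  p_0/q_0 = 37/1
  p_1/q_1 = 112/3
  p_2/q_2 = 485/13
  p_3/q_3 = 1567/42
  p_4/q_4 = 116443/3121
q_3 = 42 ≤ 111 < 3121 = q_4, so the answer is 1567/42.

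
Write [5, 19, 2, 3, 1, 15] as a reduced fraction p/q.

13947/2761

Using pₖ = aₖpₖ₋₁ + pₖ₋₂ and qₖ = aₖqₖ₋₁ + qₖ₋₂:
  k=0: a=5, p=5, q=1
  k=1: a=19, p=96, q=19
  k=2: a=2, p=197, q=39
  k=3: a=3, p=687, q=136
  k=4: a=1, p=884, q=175
  k=5: a=15, p=13947, q=2761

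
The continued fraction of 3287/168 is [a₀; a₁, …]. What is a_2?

1

3287 = 19·168 + 95   →  a_0 = 19
168 = 1·95 + 73   →  a_1 = 1
95 = 1·73 + 22   →  a_2 = 1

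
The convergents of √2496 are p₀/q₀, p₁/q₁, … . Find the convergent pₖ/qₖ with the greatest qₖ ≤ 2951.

√2496 = [49; 1, 23, 1, 98, …] (period length 4).
Convergents:
  p_0/q_0 = 49/1
  p_1/q_1 = 50/1
  p_2/q_2 = 1199/24
  p_3/q_3 = 1249/25
  p_4/q_4 = 123601/2474
  p_5/q_5 = 124850/2499
  p_6/q_6 = 2995151/59951
q_5 = 2499 ≤ 2951 < 59951 = q_6, so the answer is 124850/2499.

124850/2499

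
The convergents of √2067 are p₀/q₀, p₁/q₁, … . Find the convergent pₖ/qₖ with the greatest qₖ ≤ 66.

√2067 = [45; 2, 6, 2, 90, …] (period length 4).
Convergents:
  p_0/q_0 = 45/1
  p_1/q_1 = 91/2
  p_2/q_2 = 591/13
  p_3/q_3 = 1273/28
  p_4/q_4 = 115161/2533
q_3 = 28 ≤ 66 < 2533 = q_4, so the answer is 1273/28.

1273/28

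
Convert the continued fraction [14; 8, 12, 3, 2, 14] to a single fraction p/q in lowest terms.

141647/10029

Using pₖ = aₖpₖ₋₁ + pₖ₋₂ and qₖ = aₖqₖ₋₁ + qₖ₋₂:
  k=0: a=14, p=14, q=1
  k=1: a=8, p=113, q=8
  k=2: a=12, p=1370, q=97
  k=3: a=3, p=4223, q=299
  k=4: a=2, p=9816, q=695
  k=5: a=14, p=141647, q=10029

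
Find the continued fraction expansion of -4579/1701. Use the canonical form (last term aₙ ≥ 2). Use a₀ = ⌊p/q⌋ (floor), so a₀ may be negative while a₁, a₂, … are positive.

[-3; 3, 4, 16, 8]

-4579 = -3*1701 + 524
1701 = 3*524 + 129
524 = 4*129 + 8
129 = 16*8 + 1
8 = 8*1 + 0  (stop)
So -4579/1701 = [-3; 3, 4, 16, 8].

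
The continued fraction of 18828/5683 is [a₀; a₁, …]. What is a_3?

7

18828 = 3·5683 + 1779   →  a_0 = 3
5683 = 3·1779 + 346   →  a_1 = 3
1779 = 5·346 + 49   →  a_2 = 5
346 = 7·49 + 3   →  a_3 = 7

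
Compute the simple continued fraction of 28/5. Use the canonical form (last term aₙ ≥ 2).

28 = 5*5 + 3
5 = 1*3 + 2
3 = 1*2 + 1
2 = 2*1 + 0  (stop)
So 28/5 = [5; 1, 1, 2].

[5; 1, 1, 2]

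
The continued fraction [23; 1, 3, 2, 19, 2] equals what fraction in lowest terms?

Fold from the inside: start with 2/1.
  19 + 1/2 = 39/2
  2 + 2/39 = 80/39
  3 + 39/80 = 279/80
  1 + 80/279 = 359/279
  23 + 279/359 = 8536/359

8536/359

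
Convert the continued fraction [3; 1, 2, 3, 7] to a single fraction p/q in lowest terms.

Fold from the inside: start with 7/1.
  3 + 1/7 = 22/7
  2 + 7/22 = 51/22
  1 + 22/51 = 73/51
  3 + 51/73 = 270/73

270/73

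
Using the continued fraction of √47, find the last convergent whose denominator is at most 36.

√47 = [6; 1, 5, 1, 12, …] (period length 4).
Convergents:
  p_0/q_0 = 6/1
  p_1/q_1 = 7/1
  p_2/q_2 = 41/6
  p_3/q_3 = 48/7
  p_4/q_4 = 617/90
q_3 = 7 ≤ 36 < 90 = q_4, so the answer is 48/7.

48/7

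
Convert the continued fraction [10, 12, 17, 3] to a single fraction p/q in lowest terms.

6322/627

Using pₖ = aₖpₖ₋₁ + pₖ₋₂ and qₖ = aₖqₖ₋₁ + qₖ₋₂:
  k=0: a=10, p=10, q=1
  k=1: a=12, p=121, q=12
  k=2: a=17, p=2067, q=205
  k=3: a=3, p=6322, q=627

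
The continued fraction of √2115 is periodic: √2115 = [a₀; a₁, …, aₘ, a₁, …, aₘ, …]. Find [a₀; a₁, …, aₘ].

a₀ = ⌊√2115⌋ = 45.
With m₀=0, d₀=1 and mₖ₊₁ = dₖaₖ − mₖ, dₖ₊₁ = (n − mₖ₊₁²)/dₖ, aₖ₊₁ = ⌊(a₀+mₖ₊₁)/dₖ₊₁⌋:
  k=1: m=45, d=90, a=1
  k=2: m=45, d=1, a=90
d=1 and a=2a₀=90 at k=2, so the next step gives (m, d) = (45, 90) again — its k=1 value — and the period has length 2.

[45; 1, 90]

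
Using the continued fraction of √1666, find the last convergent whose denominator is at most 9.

204/5

√1666 = [40; 1, 4, 2, 4, 1, 80, …] (period length 6).
Convergents:
  p_0/q_0 = 40/1
  p_1/q_1 = 41/1
  p_2/q_2 = 204/5
  p_3/q_3 = 449/11
q_2 = 5 ≤ 9 < 11 = q_3, so the answer is 204/5.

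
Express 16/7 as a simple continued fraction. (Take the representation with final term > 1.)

16 = 2*7 + 2
7 = 3*2 + 1
2 = 2*1 + 0  (stop)
So 16/7 = [2; 3, 2].

[2; 3, 2]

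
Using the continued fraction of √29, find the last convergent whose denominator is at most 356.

√29 = [5; 2, 1, 1, 2, 10, …] (period length 5).
Convergents:
  p_0/q_0 = 5/1
  p_1/q_1 = 11/2
  p_2/q_2 = 16/3
  p_3/q_3 = 27/5
  p_4/q_4 = 70/13
  p_5/q_5 = 727/135
  p_6/q_6 = 1524/283
  p_7/q_7 = 2251/418
q_6 = 283 ≤ 356 < 418 = q_7, so the answer is 1524/283.

1524/283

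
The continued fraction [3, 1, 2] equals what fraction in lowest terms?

11/3

Using pₖ = aₖpₖ₋₁ + pₖ₋₂ and qₖ = aₖqₖ₋₁ + qₖ₋₂:
  k=0: a=3, p=3, q=1
  k=1: a=1, p=4, q=1
  k=2: a=2, p=11, q=3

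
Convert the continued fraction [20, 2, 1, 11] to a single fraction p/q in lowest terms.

712/35

Using pₖ = aₖpₖ₋₁ + pₖ₋₂ and qₖ = aₖqₖ₋₁ + qₖ₋₂:
  k=0: a=20, p=20, q=1
  k=1: a=2, p=41, q=2
  k=2: a=1, p=61, q=3
  k=3: a=11, p=712, q=35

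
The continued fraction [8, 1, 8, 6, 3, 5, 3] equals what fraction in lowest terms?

26219/2949

Using pₖ = aₖpₖ₋₁ + pₖ₋₂ and qₖ = aₖqₖ₋₁ + qₖ₋₂:
  k=0: a=8, p=8, q=1
  k=1: a=1, p=9, q=1
  k=2: a=8, p=80, q=9
  k=3: a=6, p=489, q=55
  k=4: a=3, p=1547, q=174
  k=5: a=5, p=8224, q=925
  k=6: a=3, p=26219, q=2949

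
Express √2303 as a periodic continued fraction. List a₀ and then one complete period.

[47; 1, 94]

a₀ = ⌊√2303⌋ = 47.
With m₀=0, d₀=1 and mₖ₊₁ = dₖaₖ − mₖ, dₖ₊₁ = (n − mₖ₊₁²)/dₖ, aₖ₊₁ = ⌊(a₀+mₖ₊₁)/dₖ₊₁⌋:
  k=1: m=47, d=94, a=1
  k=2: m=47, d=1, a=94
d=1 and a=2a₀=94 at k=2, so the next step gives (m, d) = (47, 94) again — its k=1 value — and the period has length 2.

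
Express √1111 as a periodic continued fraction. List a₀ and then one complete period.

[33; 3, 66]

a₀ = ⌊√1111⌋ = 33.
With m₀=0, d₀=1 and mₖ₊₁ = dₖaₖ − mₖ, dₖ₊₁ = (n − mₖ₊₁²)/dₖ, aₖ₊₁ = ⌊(a₀+mₖ₊₁)/dₖ₊₁⌋:
  k=1: m=33, d=22, a=3
  k=2: m=33, d=1, a=66
d=1 and a=2a₀=66 at k=2, so the next step gives (m, d) = (33, 22) again — its k=1 value — and the period has length 2.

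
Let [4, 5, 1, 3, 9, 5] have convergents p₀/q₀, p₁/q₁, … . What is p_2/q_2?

25/6

Using pₖ = aₖpₖ₋₁ + pₖ₋₂, qₖ = aₖqₖ₋₁ + qₖ₋₂ (with p₋₁=1, p₋₂=0, q₋₁=0, q₋₂=1):
  k=0: a=4, p=4, q=1
  k=1: a=5, p=21, q=5
  k=2: a=1, p=25, q=6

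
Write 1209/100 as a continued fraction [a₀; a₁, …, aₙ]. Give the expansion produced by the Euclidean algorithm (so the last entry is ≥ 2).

1209 = 12×100 + 9
100 = 11×9 + 1
9 = 9×1 + 0  (stop)
So 1209/100 = [12; 11, 9].

[12; 11, 9]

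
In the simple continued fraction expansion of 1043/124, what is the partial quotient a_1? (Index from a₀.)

2

1043 = 8·124 + 51   →  a_0 = 8
124 = 2·51 + 22   →  a_1 = 2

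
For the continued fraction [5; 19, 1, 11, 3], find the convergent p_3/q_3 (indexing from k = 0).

1207/239

Using pₖ = aₖpₖ₋₁ + pₖ₋₂, qₖ = aₖqₖ₋₁ + qₖ₋₂ (with p₋₁=1, p₋₂=0, q₋₁=0, q₋₂=1):
  k=0: a=5, p=5, q=1
  k=1: a=19, p=96, q=19
  k=2: a=1, p=101, q=20
  k=3: a=11, p=1207, q=239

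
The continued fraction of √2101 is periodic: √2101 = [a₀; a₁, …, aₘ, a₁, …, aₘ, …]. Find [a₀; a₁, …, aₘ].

a₀ = ⌊√2101⌋ = 45.
With m₀=0, d₀=1 and mₖ₊₁ = dₖaₖ − mₖ, dₖ₊₁ = (n − mₖ₊₁²)/dₖ, aₖ₊₁ = ⌊(a₀+mₖ₊₁)/dₖ₊₁⌋:
  k=1: m=45, d=76, a=1
  k=2: m=31, d=15, a=5
  k=3: m=44, d=11, a=8
  k=4: m=44, d=15, a=5
  k=5: m=31, d=76, a=1
  k=6: m=45, d=1, a=90
d=1 and a=2a₀=90 at k=6, so the next step gives (m, d) = (45, 76) again — its k=1 value — and the period has length 6.

[45; 1, 5, 8, 5, 1, 90]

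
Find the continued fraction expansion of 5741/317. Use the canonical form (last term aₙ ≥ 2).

5741 = 18·317 + 35
317 = 9·35 + 2
35 = 17·2 + 1
2 = 2·1 + 0  (stop)
So 5741/317 = [18; 9, 17, 2].

[18; 9, 17, 2]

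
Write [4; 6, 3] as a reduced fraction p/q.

Fold from the inside: start with 3/1.
  6 + 1/3 = 19/3
  4 + 3/19 = 79/19

79/19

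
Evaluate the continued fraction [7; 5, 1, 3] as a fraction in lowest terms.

Using pₖ = aₖpₖ₋₁ + pₖ₋₂ and qₖ = aₖqₖ₋₁ + qₖ₋₂:
  k=0: a=7, p=7, q=1
  k=1: a=5, p=36, q=5
  k=2: a=1, p=43, q=6
  k=3: a=3, p=165, q=23

165/23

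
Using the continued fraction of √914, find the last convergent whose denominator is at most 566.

5593/185

√914 = [30; 4, 3, 3, 4, 60, …] (period length 5).
Convergents:
  p_0/q_0 = 30/1
  p_1/q_1 = 121/4
  p_2/q_2 = 393/13
  p_3/q_3 = 1300/43
  p_4/q_4 = 5593/185
  p_5/q_5 = 336880/11143
q_4 = 185 ≤ 566 < 11143 = q_5, so the answer is 5593/185.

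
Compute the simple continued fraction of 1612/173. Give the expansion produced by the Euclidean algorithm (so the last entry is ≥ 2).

1612 = 9×173 + 55
173 = 3×55 + 8
55 = 6×8 + 7
8 = 1×7 + 1
7 = 7×1 + 0  (stop)
So 1612/173 = [9; 3, 6, 1, 7].

[9; 3, 6, 1, 7]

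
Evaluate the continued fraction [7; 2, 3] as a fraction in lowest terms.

Fold from the inside: start with 3/1.
  2 + 1/3 = 7/3
  7 + 3/7 = 52/7

52/7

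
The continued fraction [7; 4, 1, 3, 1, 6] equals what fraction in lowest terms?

1175/163

Using pₖ = aₖpₖ₋₁ + pₖ₋₂ and qₖ = aₖqₖ₋₁ + qₖ₋₂:
  k=0: a=7, p=7, q=1
  k=1: a=4, p=29, q=4
  k=2: a=1, p=36, q=5
  k=3: a=3, p=137, q=19
  k=4: a=1, p=173, q=24
  k=5: a=6, p=1175, q=163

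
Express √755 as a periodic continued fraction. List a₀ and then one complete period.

a₀ = ⌊√755⌋ = 27.
With m₀=0, d₀=1 and mₖ₊₁ = dₖaₖ − mₖ, dₖ₊₁ = (n − mₖ₊₁²)/dₖ, aₖ₊₁ = ⌊(a₀+mₖ₊₁)/dₖ₊₁⌋:
  k=1: m=27, d=26, a=2
  k=2: m=25, d=5, a=10
  k=3: m=25, d=26, a=2
  k=4: m=27, d=1, a=54
d=1 and a=2a₀=54 at k=4, so the next step gives (m, d) = (27, 26) again — its k=1 value — and the period has length 4.

[27; 2, 10, 2, 54]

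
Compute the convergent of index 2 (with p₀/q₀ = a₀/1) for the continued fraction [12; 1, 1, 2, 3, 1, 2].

Using pₖ = aₖpₖ₋₁ + pₖ₋₂, qₖ = aₖqₖ₋₁ + qₖ₋₂ (with p₋₁=1, p₋₂=0, q₋₁=0, q₋₂=1):
  k=0: a=12, p=12, q=1
  k=1: a=1, p=13, q=1
  k=2: a=1, p=25, q=2

25/2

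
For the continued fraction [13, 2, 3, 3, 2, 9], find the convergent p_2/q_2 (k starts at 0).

94/7

Using pₖ = aₖpₖ₋₁ + pₖ₋₂, qₖ = aₖqₖ₋₁ + qₖ₋₂ (with p₋₁=1, p₋₂=0, q₋₁=0, q₋₂=1):
  k=0: a=13, p=13, q=1
  k=1: a=2, p=27, q=2
  k=2: a=3, p=94, q=7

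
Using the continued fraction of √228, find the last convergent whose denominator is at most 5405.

45601/3020

√228 = [15; 10, 30, …] (period length 2).
Convergents:
  p_0/q_0 = 15/1
  p_1/q_1 = 151/10
  p_2/q_2 = 4545/301
  p_3/q_3 = 45601/3020
  p_4/q_4 = 1372575/90901
q_3 = 3020 ≤ 5405 < 90901 = q_4, so the answer is 45601/3020.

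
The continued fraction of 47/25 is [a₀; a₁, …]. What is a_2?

7

47 = 1·25 + 22   →  a_0 = 1
25 = 1·22 + 3   →  a_1 = 1
22 = 7·3 + 1   →  a_2 = 7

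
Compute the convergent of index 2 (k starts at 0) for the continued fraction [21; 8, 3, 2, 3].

Using pₖ = aₖpₖ₋₁ + pₖ₋₂, qₖ = aₖqₖ₋₁ + qₖ₋₂ (with p₋₁=1, p₋₂=0, q₋₁=0, q₋₂=1):
  k=0: a=21, p=21, q=1
  k=1: a=8, p=169, q=8
  k=2: a=3, p=528, q=25

528/25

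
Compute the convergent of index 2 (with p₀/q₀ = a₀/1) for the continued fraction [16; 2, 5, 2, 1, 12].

181/11

Using pₖ = aₖpₖ₋₁ + pₖ₋₂, qₖ = aₖqₖ₋₁ + qₖ₋₂ (with p₋₁=1, p₋₂=0, q₋₁=0, q₋₂=1):
  k=0: a=16, p=16, q=1
  k=1: a=2, p=33, q=2
  k=2: a=5, p=181, q=11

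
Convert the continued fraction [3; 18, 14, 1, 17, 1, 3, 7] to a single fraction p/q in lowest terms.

448837/146902

Fold from the inside: start with 7/1.
  3 + 1/7 = 22/7
  1 + 7/22 = 29/22
  17 + 22/29 = 515/29
  1 + 29/515 = 544/515
  14 + 515/544 = 8131/544
  18 + 544/8131 = 146902/8131
  3 + 8131/146902 = 448837/146902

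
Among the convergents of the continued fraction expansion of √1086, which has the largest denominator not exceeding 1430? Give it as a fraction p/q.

47092/1429

√1086 = [32; 1, 20, 1, 64, …] (period length 4).
Convergents:
  p_0/q_0 = 32/1
  p_1/q_1 = 33/1
  p_2/q_2 = 692/21
  p_3/q_3 = 725/22
  p_4/q_4 = 47092/1429
  p_5/q_5 = 47817/1451
q_4 = 1429 ≤ 1430 < 1451 = q_5, so the answer is 47092/1429.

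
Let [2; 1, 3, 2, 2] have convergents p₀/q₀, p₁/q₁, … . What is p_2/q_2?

Using pₖ = aₖpₖ₋₁ + pₖ₋₂, qₖ = aₖqₖ₋₁ + qₖ₋₂ (with p₋₁=1, p₋₂=0, q₋₁=0, q₋₂=1):
  k=0: a=2, p=2, q=1
  k=1: a=1, p=3, q=1
  k=2: a=3, p=11, q=4

11/4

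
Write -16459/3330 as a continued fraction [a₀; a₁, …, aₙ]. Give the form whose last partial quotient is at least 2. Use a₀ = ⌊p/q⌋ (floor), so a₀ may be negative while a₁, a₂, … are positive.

-16459 = -5·3330 + 191
3330 = 17·191 + 83
191 = 2·83 + 25
83 = 3·25 + 8
25 = 3·8 + 1
8 = 8·1 + 0  (stop)
So -16459/3330 = [-5; 17, 2, 3, 3, 8].

[-5; 17, 2, 3, 3, 8]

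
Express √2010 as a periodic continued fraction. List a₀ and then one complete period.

a₀ = ⌊√2010⌋ = 44.
With m₀=0, d₀=1 and mₖ₊₁ = dₖaₖ − mₖ, dₖ₊₁ = (n − mₖ₊₁²)/dₖ, aₖ₊₁ = ⌊(a₀+mₖ₊₁)/dₖ₊₁⌋:
  k=1: m=44, d=74, a=1
  k=2: m=30, d=15, a=4
  k=3: m=30, d=74, a=1
  k=4: m=44, d=1, a=88
d=1 and a=2a₀=88 at k=4, so the next step gives (m, d) = (44, 74) again — its k=1 value — and the period has length 4.

[44; 1, 4, 1, 88]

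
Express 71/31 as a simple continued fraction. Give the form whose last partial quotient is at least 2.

[2; 3, 2, 4]

71 = 2*31 + 9
31 = 3*9 + 4
9 = 2*4 + 1
4 = 4*1 + 0  (stop)
So 71/31 = [2; 3, 2, 4].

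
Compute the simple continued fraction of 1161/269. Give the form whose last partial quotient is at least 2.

[4; 3, 6, 14]

1161 = 4*269 + 85
269 = 3*85 + 14
85 = 6*14 + 1
14 = 14*1 + 0  (stop)
So 1161/269 = [4; 3, 6, 14].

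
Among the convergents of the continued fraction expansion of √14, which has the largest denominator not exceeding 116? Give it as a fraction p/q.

√14 = [3; 1, 2, 1, 6, …] (period length 4).
Convergents:
  p_0/q_0 = 3/1
  p_1/q_1 = 4/1
  p_2/q_2 = 11/3
  p_3/q_3 = 15/4
  p_4/q_4 = 101/27
  p_5/q_5 = 116/31
  p_6/q_6 = 333/89
  p_7/q_7 = 449/120
q_6 = 89 ≤ 116 < 120 = q_7, so the answer is 333/89.

333/89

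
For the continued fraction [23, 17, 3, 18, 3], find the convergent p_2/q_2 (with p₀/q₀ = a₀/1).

Using pₖ = aₖpₖ₋₁ + pₖ₋₂, qₖ = aₖqₖ₋₁ + qₖ₋₂ (with p₋₁=1, p₋₂=0, q₋₁=0, q₋₂=1):
  k=0: a=23, p=23, q=1
  k=1: a=17, p=392, q=17
  k=2: a=3, p=1199, q=52

1199/52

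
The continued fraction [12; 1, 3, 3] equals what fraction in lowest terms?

166/13

Fold from the inside: start with 3/1.
  3 + 1/3 = 10/3
  1 + 3/10 = 13/10
  12 + 10/13 = 166/13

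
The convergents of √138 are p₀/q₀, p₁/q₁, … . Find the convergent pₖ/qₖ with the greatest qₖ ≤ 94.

√138 = [11; 1, 2, 1, 22, …] (period length 4).
Convergents:
  p_0/q_0 = 11/1
  p_1/q_1 = 12/1
  p_2/q_2 = 35/3
  p_3/q_3 = 47/4
  p_4/q_4 = 1069/91
  p_5/q_5 = 1116/95
q_4 = 91 ≤ 94 < 95 = q_5, so the answer is 1069/91.

1069/91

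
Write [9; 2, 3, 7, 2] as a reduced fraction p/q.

Fold from the inside: start with 2/1.
  7 + 1/2 = 15/2
  3 + 2/15 = 47/15
  2 + 15/47 = 109/47
  9 + 47/109 = 1028/109

1028/109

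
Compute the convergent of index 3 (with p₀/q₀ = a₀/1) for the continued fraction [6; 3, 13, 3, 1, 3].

Using pₖ = aₖpₖ₋₁ + pₖ₋₂, qₖ = aₖqₖ₋₁ + qₖ₋₂ (with p₋₁=1, p₋₂=0, q₋₁=0, q₋₂=1):
  k=0: a=6, p=6, q=1
  k=1: a=3, p=19, q=3
  k=2: a=13, p=253, q=40
  k=3: a=3, p=778, q=123

778/123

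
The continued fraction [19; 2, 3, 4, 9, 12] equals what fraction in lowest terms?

Using pₖ = aₖpₖ₋₁ + pₖ₋₂ and qₖ = aₖqₖ₋₁ + qₖ₋₂:
  k=0: a=19, p=19, q=1
  k=1: a=2, p=39, q=2
  k=2: a=3, p=136, q=7
  k=3: a=4, p=583, q=30
  k=4: a=9, p=5383, q=277
  k=5: a=12, p=65179, q=3354

65179/3354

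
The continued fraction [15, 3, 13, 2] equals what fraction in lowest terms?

Fold from the inside: start with 2/1.
  13 + 1/2 = 27/2
  3 + 2/27 = 83/27
  15 + 27/83 = 1272/83

1272/83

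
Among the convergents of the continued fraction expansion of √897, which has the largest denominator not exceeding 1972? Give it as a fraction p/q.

√897 = [29; 1, 18, 1, 58, …] (period length 4).
Convergents:
  p_0/q_0 = 29/1
  p_1/q_1 = 30/1
  p_2/q_2 = 569/19
  p_3/q_3 = 599/20
  p_4/q_4 = 35311/1179
  p_5/q_5 = 35910/1199
  p_6/q_6 = 681691/22761
q_5 = 1199 ≤ 1972 < 22761 = q_6, so the answer is 35910/1199.

35910/1199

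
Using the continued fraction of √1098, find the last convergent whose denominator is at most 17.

497/15

√1098 = [33; 7, 2, 1, 6, 1, 2, 7, 66, …] (period length 8).
Convergents:
  p_0/q_0 = 33/1
  p_1/q_1 = 232/7
  p_2/q_2 = 497/15
  p_3/q_3 = 729/22
q_2 = 15 ≤ 17 < 22 = q_3, so the answer is 497/15.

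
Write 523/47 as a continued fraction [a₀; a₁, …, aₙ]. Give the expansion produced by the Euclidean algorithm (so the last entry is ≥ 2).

523 = 11*47 + 6
47 = 7*6 + 5
6 = 1*5 + 1
5 = 5*1 + 0  (stop)
So 523/47 = [11; 7, 1, 5].

[11; 7, 1, 5]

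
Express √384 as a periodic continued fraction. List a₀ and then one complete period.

[19; 1, 1, 2, 9, 2, 1, 1, 38]

a₀ = ⌊√384⌋ = 19.
With m₀=0, d₀=1 and mₖ₊₁ = dₖaₖ − mₖ, dₖ₊₁ = (n − mₖ₊₁²)/dₖ, aₖ₊₁ = ⌊(a₀+mₖ₊₁)/dₖ₊₁⌋:
  k=1: m=19, d=23, a=1
  k=2: m=4, d=16, a=1
  k=3: m=12, d=15, a=2
  k=4: m=18, d=4, a=9
  k=5: m=18, d=15, a=2
  k=6: m=12, d=16, a=1
  k=7: m=4, d=23, a=1
  k=8: m=19, d=1, a=38
d=1 and a=2a₀=38 at k=8, so the next step gives (m, d) = (19, 23) again — its k=1 value — and the period has length 8.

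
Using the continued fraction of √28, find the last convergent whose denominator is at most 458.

√28 = [5; 3, 2, 3, 10, …] (period length 4).
Convergents:
  p_0/q_0 = 5/1
  p_1/q_1 = 16/3
  p_2/q_2 = 37/7
  p_3/q_3 = 127/24
  p_4/q_4 = 1307/247
  p_5/q_5 = 4048/765
q_4 = 247 ≤ 458 < 765 = q_5, so the answer is 1307/247.

1307/247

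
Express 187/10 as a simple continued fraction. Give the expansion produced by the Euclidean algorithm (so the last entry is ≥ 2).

187 = 18×10 + 7
10 = 1×7 + 3
7 = 2×3 + 1
3 = 3×1 + 0  (stop)
So 187/10 = [18; 1, 2, 3].

[18; 1, 2, 3]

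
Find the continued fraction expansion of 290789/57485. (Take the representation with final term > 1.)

290789 = 5·57485 + 3364
57485 = 17·3364 + 297
3364 = 11·297 + 97
297 = 3·97 + 6
97 = 16·6 + 1
6 = 6·1 + 0  (stop)
So 290789/57485 = [5; 17, 11, 3, 16, 6].

[5; 17, 11, 3, 16, 6]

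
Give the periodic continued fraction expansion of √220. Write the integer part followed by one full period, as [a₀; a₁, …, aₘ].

a₀ = ⌊√220⌋ = 14.
With m₀=0, d₀=1 and mₖ₊₁ = dₖaₖ − mₖ, dₖ₊₁ = (n − mₖ₊₁²)/dₖ, aₖ₊₁ = ⌊(a₀+mₖ₊₁)/dₖ₊₁⌋:
  k=1: m=14, d=24, a=1
  k=2: m=10, d=5, a=4
  k=3: m=10, d=24, a=1
  k=4: m=14, d=1, a=28
d=1 and a=2a₀=28 at k=4, so the next step gives (m, d) = (14, 24) again — its k=1 value — and the period has length 4.

[14; 1, 4, 1, 28]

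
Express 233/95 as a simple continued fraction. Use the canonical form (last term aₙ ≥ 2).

233 = 2×95 + 43
95 = 2×43 + 9
43 = 4×9 + 7
9 = 1×7 + 2
7 = 3×2 + 1
2 = 2×1 + 0  (stop)
So 233/95 = [2; 2, 4, 1, 3, 2].

[2; 2, 4, 1, 3, 2]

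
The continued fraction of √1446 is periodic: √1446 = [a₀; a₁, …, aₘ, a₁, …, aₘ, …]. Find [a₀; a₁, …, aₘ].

[38; 38, 76]

a₀ = ⌊√1446⌋ = 38.
With m₀=0, d₀=1 and mₖ₊₁ = dₖaₖ − mₖ, dₖ₊₁ = (n − mₖ₊₁²)/dₖ, aₖ₊₁ = ⌊(a₀+mₖ₊₁)/dₖ₊₁⌋:
  k=1: m=38, d=2, a=38
  k=2: m=38, d=1, a=76
d=1 and a=2a₀=76 at k=2, so the next step gives (m, d) = (38, 2) again — its k=1 value — and the period has length 2.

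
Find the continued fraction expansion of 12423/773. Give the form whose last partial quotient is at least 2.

[16; 14, 18, 3]

12423 = 16·773 + 55
773 = 14·55 + 3
55 = 18·3 + 1
3 = 3·1 + 0  (stop)
So 12423/773 = [16; 14, 18, 3].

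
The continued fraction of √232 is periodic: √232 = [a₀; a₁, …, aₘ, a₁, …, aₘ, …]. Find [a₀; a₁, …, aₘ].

a₀ = ⌊√232⌋ = 15.
With m₀=0, d₀=1 and mₖ₊₁ = dₖaₖ − mₖ, dₖ₊₁ = (n − mₖ₊₁²)/dₖ, aₖ₊₁ = ⌊(a₀+mₖ₊₁)/dₖ₊₁⌋:
  k=1: m=15, d=7, a=4
  k=2: m=13, d=9, a=3
  k=3: m=14, d=4, a=7
  k=4: m=14, d=9, a=3
  k=5: m=13, d=7, a=4
  k=6: m=15, d=1, a=30
d=1 and a=2a₀=30 at k=6, so the next step gives (m, d) = (15, 7) again — its k=1 value — and the period has length 6.

[15; 4, 3, 7, 3, 4, 30]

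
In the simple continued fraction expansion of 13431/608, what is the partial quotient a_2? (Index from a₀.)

18

13431 = 22·608 + 55   →  a_0 = 22
608 = 11·55 + 3   →  a_1 = 11
55 = 18·3 + 1   →  a_2 = 18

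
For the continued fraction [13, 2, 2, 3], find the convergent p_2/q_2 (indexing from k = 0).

67/5

Using pₖ = aₖpₖ₋₁ + pₖ₋₂, qₖ = aₖqₖ₋₁ + qₖ₋₂ (with p₋₁=1, p₋₂=0, q₋₁=0, q₋₂=1):
  k=0: a=13, p=13, q=1
  k=1: a=2, p=27, q=2
  k=2: a=2, p=67, q=5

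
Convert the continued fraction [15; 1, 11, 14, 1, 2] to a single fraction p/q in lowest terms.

Using pₖ = aₖpₖ₋₁ + pₖ₋₂ and qₖ = aₖqₖ₋₁ + qₖ₋₂:
  k=0: a=15, p=15, q=1
  k=1: a=1, p=16, q=1
  k=2: a=11, p=191, q=12
  k=3: a=14, p=2690, q=169
  k=4: a=1, p=2881, q=181
  k=5: a=2, p=8452, q=531

8452/531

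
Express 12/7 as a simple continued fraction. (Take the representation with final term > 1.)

12 = 1·7 + 5
7 = 1·5 + 2
5 = 2·2 + 1
2 = 2·1 + 0  (stop)
So 12/7 = [1; 1, 2, 2].

[1; 1, 2, 2]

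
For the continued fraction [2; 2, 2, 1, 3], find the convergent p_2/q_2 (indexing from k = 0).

Using pₖ = aₖpₖ₋₁ + pₖ₋₂, qₖ = aₖqₖ₋₁ + qₖ₋₂ (with p₋₁=1, p₋₂=0, q₋₁=0, q₋₂=1):
  k=0: a=2, p=2, q=1
  k=1: a=2, p=5, q=2
  k=2: a=2, p=12, q=5

12/5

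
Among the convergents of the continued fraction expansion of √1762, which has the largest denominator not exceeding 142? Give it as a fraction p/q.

√1762 = [41; 1, 40, 1, 82, …] (period length 4).
Convergents:
  p_0/q_0 = 41/1
  p_1/q_1 = 42/1
  p_2/q_2 = 1721/41
  p_3/q_3 = 1763/42
  p_4/q_4 = 146287/3485
q_3 = 42 ≤ 142 < 3485 = q_4, so the answer is 1763/42.

1763/42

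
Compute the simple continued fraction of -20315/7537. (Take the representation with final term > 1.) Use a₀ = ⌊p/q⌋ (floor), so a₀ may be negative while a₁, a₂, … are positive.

-20315 = -3·7537 + 2296
7537 = 3·2296 + 649
2296 = 3·649 + 349
649 = 1·349 + 300
349 = 1·300 + 49
300 = 6·49 + 6
49 = 8·6 + 1
6 = 6·1 + 0  (stop)
So -20315/7537 = [-3; 3, 3, 1, 1, 6, 8, 6].

[-3; 3, 3, 1, 1, 6, 8, 6]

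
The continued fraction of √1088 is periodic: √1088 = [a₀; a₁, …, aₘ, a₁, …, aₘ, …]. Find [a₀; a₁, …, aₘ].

a₀ = ⌊√1088⌋ = 32.
With m₀=0, d₀=1 and mₖ₊₁ = dₖaₖ − mₖ, dₖ₊₁ = (n − mₖ₊₁²)/dₖ, aₖ₊₁ = ⌊(a₀+mₖ₊₁)/dₖ₊₁⌋:
  k=1: m=32, d=64, a=1
  k=2: m=32, d=1, a=64
d=1 and a=2a₀=64 at k=2, so the next step gives (m, d) = (32, 64) again — its k=1 value — and the period has length 2.

[32; 1, 64]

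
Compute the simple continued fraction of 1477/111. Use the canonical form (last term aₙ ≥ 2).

1477 = 13×111 + 34
111 = 3×34 + 9
34 = 3×9 + 7
9 = 1×7 + 2
7 = 3×2 + 1
2 = 2×1 + 0  (stop)
So 1477/111 = [13; 3, 3, 1, 3, 2].

[13; 3, 3, 1, 3, 2]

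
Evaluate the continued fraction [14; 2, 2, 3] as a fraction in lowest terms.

245/17

Fold from the inside: start with 3/1.
  2 + 1/3 = 7/3
  2 + 3/7 = 17/7
  14 + 7/17 = 245/17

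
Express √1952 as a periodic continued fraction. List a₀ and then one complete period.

[44; 5, 1, 1, 21, 1, 1, 5, 88]

a₀ = ⌊√1952⌋ = 44.
With m₀=0, d₀=1 and mₖ₊₁ = dₖaₖ − mₖ, dₖ₊₁ = (n − mₖ₊₁²)/dₖ, aₖ₊₁ = ⌊(a₀+mₖ₊₁)/dₖ₊₁⌋:
  k=1: m=44, d=16, a=5
  k=2: m=36, d=41, a=1
  k=3: m=5, d=47, a=1
  k=4: m=42, d=4, a=21
  k=5: m=42, d=47, a=1
  k=6: m=5, d=41, a=1
  k=7: m=36, d=16, a=5
  k=8: m=44, d=1, a=88
d=1 and a=2a₀=88 at k=8, so the next step gives (m, d) = (44, 16) again — its k=1 value — and the period has length 8.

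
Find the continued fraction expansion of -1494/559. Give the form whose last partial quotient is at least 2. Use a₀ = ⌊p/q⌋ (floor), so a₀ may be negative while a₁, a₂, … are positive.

-1494 = -3·559 + 183
559 = 3·183 + 10
183 = 18·10 + 3
10 = 3·3 + 1
3 = 3·1 + 0  (stop)
So -1494/559 = [-3; 3, 18, 3, 3].

[-3; 3, 18, 3, 3]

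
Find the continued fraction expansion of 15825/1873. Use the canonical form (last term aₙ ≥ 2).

15825 = 8×1873 + 841
1873 = 2×841 + 191
841 = 4×191 + 77
191 = 2×77 + 37
77 = 2×37 + 3
37 = 12×3 + 1
3 = 3×1 + 0  (stop)
So 15825/1873 = [8; 2, 4, 2, 2, 12, 3].

[8; 2, 4, 2, 2, 12, 3]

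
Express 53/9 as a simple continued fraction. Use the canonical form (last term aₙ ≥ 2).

[5; 1, 8]

53 = 5×9 + 8
9 = 1×8 + 1
8 = 8×1 + 0  (stop)
So 53/9 = [5; 1, 8].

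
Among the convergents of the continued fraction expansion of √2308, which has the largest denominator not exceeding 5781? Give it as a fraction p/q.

√2308 = [48; 24, 96, …] (period length 2).
Convergents:
  p_0/q_0 = 48/1
  p_1/q_1 = 1153/24
  p_2/q_2 = 110736/2305
  p_3/q_3 = 2658817/55344
q_2 = 2305 ≤ 5781 < 55344 = q_3, so the answer is 110736/2305.

110736/2305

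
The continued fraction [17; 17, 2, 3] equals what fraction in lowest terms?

Fold from the inside: start with 3/1.
  2 + 1/3 = 7/3
  17 + 3/7 = 122/7
  17 + 7/122 = 2081/122

2081/122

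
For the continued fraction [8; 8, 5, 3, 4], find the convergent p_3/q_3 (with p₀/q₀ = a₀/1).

Using pₖ = aₖpₖ₋₁ + pₖ₋₂, qₖ = aₖqₖ₋₁ + qₖ₋₂ (with p₋₁=1, p₋₂=0, q₋₁=0, q₋₂=1):
  k=0: a=8, p=8, q=1
  k=1: a=8, p=65, q=8
  k=2: a=5, p=333, q=41
  k=3: a=3, p=1064, q=131

1064/131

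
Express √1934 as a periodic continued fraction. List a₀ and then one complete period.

a₀ = ⌊√1934⌋ = 43.
With m₀=0, d₀=1 and mₖ₊₁ = dₖaₖ − mₖ, dₖ₊₁ = (n − mₖ₊₁²)/dₖ, aₖ₊₁ = ⌊(a₀+mₖ₊₁)/dₖ₊₁⌋:
  k=1: m=43, d=85, a=1
  k=2: m=42, d=2, a=42
  k=3: m=42, d=85, a=1
  k=4: m=43, d=1, a=86
d=1 and a=2a₀=86 at k=4, so the next step gives (m, d) = (43, 85) again — its k=1 value — and the period has length 4.

[43; 1, 42, 1, 86]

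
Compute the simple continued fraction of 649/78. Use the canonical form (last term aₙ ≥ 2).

[8; 3, 8, 3]

649 = 8*78 + 25
78 = 3*25 + 3
25 = 8*3 + 1
3 = 3*1 + 0  (stop)
So 649/78 = [8; 3, 8, 3].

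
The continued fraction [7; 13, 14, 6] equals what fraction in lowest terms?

Fold from the inside: start with 6/1.
  14 + 1/6 = 85/6
  13 + 6/85 = 1111/85
  7 + 85/1111 = 7862/1111

7862/1111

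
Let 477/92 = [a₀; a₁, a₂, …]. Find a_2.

477 = 5·92 + 17   →  a_0 = 5
92 = 5·17 + 7   →  a_1 = 5
17 = 2·7 + 3   →  a_2 = 2

2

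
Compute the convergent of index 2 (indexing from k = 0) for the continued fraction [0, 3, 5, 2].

5/16

Using pₖ = aₖpₖ₋₁ + pₖ₋₂, qₖ = aₖqₖ₋₁ + qₖ₋₂ (with p₋₁=1, p₋₂=0, q₋₁=0, q₋₂=1):
  k=0: a=0, p=0, q=1
  k=1: a=3, p=1, q=3
  k=2: a=5, p=5, q=16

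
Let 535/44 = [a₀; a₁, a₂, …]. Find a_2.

535 = 12·44 + 7   →  a_0 = 12
44 = 6·7 + 2   →  a_1 = 6
7 = 3·2 + 1   →  a_2 = 3

3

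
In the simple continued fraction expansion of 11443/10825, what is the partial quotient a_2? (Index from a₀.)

11443 = 1·10825 + 618   →  a_0 = 1
10825 = 17·618 + 319   →  a_1 = 17
618 = 1·319 + 299   →  a_2 = 1

1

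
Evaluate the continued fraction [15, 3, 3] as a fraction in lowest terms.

Fold from the inside: start with 3/1.
  3 + 1/3 = 10/3
  15 + 3/10 = 153/10

153/10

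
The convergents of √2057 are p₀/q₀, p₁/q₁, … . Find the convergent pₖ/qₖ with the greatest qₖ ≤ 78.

√2057 = [45; 2, 1, 4, 1, 2, 90, …] (period length 6).
Convergents:
  p_0/q_0 = 45/1
  p_1/q_1 = 91/2
  p_2/q_2 = 136/3
  p_3/q_3 = 635/14
  p_4/q_4 = 771/17
  p_5/q_5 = 2177/48
  p_6/q_6 = 196701/4337
q_5 = 48 ≤ 78 < 4337 = q_6, so the answer is 2177/48.

2177/48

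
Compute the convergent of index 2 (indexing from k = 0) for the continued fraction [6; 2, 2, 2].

Using pₖ = aₖpₖ₋₁ + pₖ₋₂, qₖ = aₖqₖ₋₁ + qₖ₋₂ (with p₋₁=1, p₋₂=0, q₋₁=0, q₋₂=1):
  k=0: a=6, p=6, q=1
  k=1: a=2, p=13, q=2
  k=2: a=2, p=32, q=5

32/5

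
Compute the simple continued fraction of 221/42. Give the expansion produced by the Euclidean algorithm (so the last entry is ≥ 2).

[5; 3, 1, 4, 2]

221 = 5*42 + 11
42 = 3*11 + 9
11 = 1*9 + 2
9 = 4*2 + 1
2 = 2*1 + 0  (stop)
So 221/42 = [5; 3, 1, 4, 2].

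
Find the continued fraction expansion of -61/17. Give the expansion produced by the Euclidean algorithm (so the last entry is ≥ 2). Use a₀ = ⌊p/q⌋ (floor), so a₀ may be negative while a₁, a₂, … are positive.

-61 = -4*17 + 7
17 = 2*7 + 3
7 = 2*3 + 1
3 = 3*1 + 0  (stop)
So -61/17 = [-4; 2, 2, 3].

[-4; 2, 2, 3]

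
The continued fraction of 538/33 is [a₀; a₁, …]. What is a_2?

538 = 16·33 + 10   →  a_0 = 16
33 = 3·10 + 3   →  a_1 = 3
10 = 3·3 + 1   →  a_2 = 3

3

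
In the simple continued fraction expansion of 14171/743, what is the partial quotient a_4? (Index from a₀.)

6

14171 = 19·743 + 54   →  a_0 = 19
743 = 13·54 + 41   →  a_1 = 13
54 = 1·41 + 13   →  a_2 = 1
41 = 3·13 + 2   →  a_3 = 3
13 = 6·2 + 1   →  a_4 = 6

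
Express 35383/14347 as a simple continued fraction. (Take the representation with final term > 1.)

[2; 2, 6, 1, 9, 3, 4, 7]

35383 = 2·14347 + 6689
14347 = 2·6689 + 969
6689 = 6·969 + 875
969 = 1·875 + 94
875 = 9·94 + 29
94 = 3·29 + 7
29 = 4·7 + 1
7 = 7·1 + 0  (stop)
So 35383/14347 = [2; 2, 6, 1, 9, 3, 4, 7].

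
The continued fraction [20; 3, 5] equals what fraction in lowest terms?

Fold from the inside: start with 5/1.
  3 + 1/5 = 16/5
  20 + 5/16 = 325/16

325/16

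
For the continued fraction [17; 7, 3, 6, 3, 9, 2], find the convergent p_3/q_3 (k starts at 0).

Using pₖ = aₖpₖ₋₁ + pₖ₋₂, qₖ = aₖqₖ₋₁ + qₖ₋₂ (with p₋₁=1, p₋₂=0, q₋₁=0, q₋₂=1):
  k=0: a=17, p=17, q=1
  k=1: a=7, p=120, q=7
  k=2: a=3, p=377, q=22
  k=3: a=6, p=2382, q=139

2382/139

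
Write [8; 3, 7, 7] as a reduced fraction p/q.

Fold from the inside: start with 7/1.
  7 + 1/7 = 50/7
  3 + 7/50 = 157/50
  8 + 50/157 = 1306/157

1306/157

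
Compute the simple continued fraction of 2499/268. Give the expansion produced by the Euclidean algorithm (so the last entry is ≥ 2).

2499 = 9×268 + 87
268 = 3×87 + 7
87 = 12×7 + 3
7 = 2×3 + 1
3 = 3×1 + 0  (stop)
So 2499/268 = [9; 3, 12, 2, 3].

[9; 3, 12, 2, 3]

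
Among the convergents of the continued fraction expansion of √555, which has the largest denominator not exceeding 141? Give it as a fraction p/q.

1814/77

√555 = [23; 1, 1, 3, 1, 3, 1, 1, 46, …] (period length 8).
Convergents:
  p_0/q_0 = 23/1
  p_1/q_1 = 24/1
  p_2/q_2 = 47/2
  p_3/q_3 = 165/7
  p_4/q_4 = 212/9
  p_5/q_5 = 801/34
  p_6/q_6 = 1013/43
  p_7/q_7 = 1814/77
  p_8/q_8 = 84457/3585
q_7 = 77 ≤ 141 < 3585 = q_8, so the answer is 1814/77.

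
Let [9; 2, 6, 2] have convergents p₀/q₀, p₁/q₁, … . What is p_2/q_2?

123/13

Using pₖ = aₖpₖ₋₁ + pₖ₋₂, qₖ = aₖqₖ₋₁ + qₖ₋₂ (with p₋₁=1, p₋₂=0, q₋₁=0, q₋₂=1):
  k=0: a=9, p=9, q=1
  k=1: a=2, p=19, q=2
  k=2: a=6, p=123, q=13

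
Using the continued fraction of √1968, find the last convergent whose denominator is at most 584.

10780/243

√1968 = [44; 2, 1, 3, 5, 3, 1, 2, 88, …] (period length 8).
Convergents:
  p_0/q_0 = 44/1
  p_1/q_1 = 89/2
  p_2/q_2 = 133/3
  p_3/q_3 = 488/11
  p_4/q_4 = 2573/58
  p_5/q_5 = 8207/185
  p_6/q_6 = 10780/243
  p_7/q_7 = 29767/671
q_6 = 243 ≤ 584 < 671 = q_7, so the answer is 10780/243.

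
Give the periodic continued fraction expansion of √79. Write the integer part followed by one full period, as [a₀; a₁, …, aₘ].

a₀ = ⌊√79⌋ = 8.
With m₀=0, d₀=1 and mₖ₊₁ = dₖaₖ − mₖ, dₖ₊₁ = (n − mₖ₊₁²)/dₖ, aₖ₊₁ = ⌊(a₀+mₖ₊₁)/dₖ₊₁⌋:
  k=1: m=8, d=15, a=1
  k=2: m=7, d=2, a=7
  k=3: m=7, d=15, a=1
  k=4: m=8, d=1, a=16
d=1 and a=2a₀=16 at k=4, so the next step gives (m, d) = (8, 15) again — its k=1 value — and the period has length 4.

[8; 1, 7, 1, 16]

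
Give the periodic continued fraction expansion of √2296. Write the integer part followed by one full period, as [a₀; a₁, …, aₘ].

a₀ = ⌊√2296⌋ = 47.
With m₀=0, d₀=1 and mₖ₊₁ = dₖaₖ − mₖ, dₖ₊₁ = (n − mₖ₊₁²)/dₖ, aₖ₊₁ = ⌊(a₀+mₖ₊₁)/dₖ₊₁⌋:
  k=1: m=47, d=87, a=1
  k=2: m=40, d=8, a=10
  k=3: m=40, d=87, a=1
  k=4: m=47, d=1, a=94
d=1 and a=2a₀=94 at k=4, so the next step gives (m, d) = (47, 87) again — its k=1 value — and the period has length 4.

[47; 1, 10, 1, 94]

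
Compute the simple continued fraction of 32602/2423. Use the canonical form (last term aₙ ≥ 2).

32602 = 13*2423 + 1103
2423 = 2*1103 + 217
1103 = 5*217 + 18
217 = 12*18 + 1
18 = 18*1 + 0  (stop)
So 32602/2423 = [13; 2, 5, 12, 18].

[13; 2, 5, 12, 18]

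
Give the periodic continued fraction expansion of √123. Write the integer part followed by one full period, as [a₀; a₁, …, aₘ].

[11; 11, 22]

a₀ = ⌊√123⌋ = 11.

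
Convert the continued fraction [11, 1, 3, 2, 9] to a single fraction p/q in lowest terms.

Fold from the inside: start with 9/1.
  2 + 1/9 = 19/9
  3 + 9/19 = 66/19
  1 + 19/66 = 85/66
  11 + 66/85 = 1001/85

1001/85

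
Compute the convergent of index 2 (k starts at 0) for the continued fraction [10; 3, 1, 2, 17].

Using pₖ = aₖpₖ₋₁ + pₖ₋₂, qₖ = aₖqₖ₋₁ + qₖ₋₂ (with p₋₁=1, p₋₂=0, q₋₁=0, q₋₂=1):
  k=0: a=10, p=10, q=1
  k=1: a=3, p=31, q=3
  k=2: a=1, p=41, q=4

41/4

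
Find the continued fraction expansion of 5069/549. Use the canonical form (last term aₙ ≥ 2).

[9; 4, 3, 2, 5, 1, 2]

5069 = 9·549 + 128
549 = 4·128 + 37
128 = 3·37 + 17
37 = 2·17 + 3
17 = 5·3 + 2
3 = 1·2 + 1
2 = 2·1 + 0  (stop)
So 5069/549 = [9; 4, 3, 2, 5, 1, 2].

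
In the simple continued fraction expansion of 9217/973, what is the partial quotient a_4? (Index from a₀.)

9217 = 9·973 + 460   →  a_0 = 9
973 = 2·460 + 53   →  a_1 = 2
460 = 8·53 + 36   →  a_2 = 8
53 = 1·36 + 17   →  a_3 = 1
36 = 2·17 + 2   →  a_4 = 2

2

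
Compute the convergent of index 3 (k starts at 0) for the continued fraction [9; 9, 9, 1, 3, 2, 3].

829/91

Using pₖ = aₖpₖ₋₁ + pₖ₋₂, qₖ = aₖqₖ₋₁ + qₖ₋₂ (with p₋₁=1, p₋₂=0, q₋₁=0, q₋₂=1):
  k=0: a=9, p=9, q=1
  k=1: a=9, p=82, q=9
  k=2: a=9, p=747, q=82
  k=3: a=1, p=829, q=91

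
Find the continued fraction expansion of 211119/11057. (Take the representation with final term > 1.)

[19; 10, 1, 2, 17, 1, 5, 3]

211119 = 19×11057 + 1036
11057 = 10×1036 + 697
1036 = 1×697 + 339
697 = 2×339 + 19
339 = 17×19 + 16
19 = 1×16 + 3
16 = 5×3 + 1
3 = 3×1 + 0  (stop)
So 211119/11057 = [19; 10, 1, 2, 17, 1, 5, 3].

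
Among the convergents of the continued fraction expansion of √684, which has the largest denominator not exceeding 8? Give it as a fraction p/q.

√684 = [26; 6, 1, 1, 12, 1, 1, 6, 52, …] (period length 8).
Convergents:
  p_0/q_0 = 26/1
  p_1/q_1 = 157/6
  p_2/q_2 = 183/7
  p_3/q_3 = 340/13
q_2 = 7 ≤ 8 < 13 = q_3, so the answer is 183/7.

183/7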